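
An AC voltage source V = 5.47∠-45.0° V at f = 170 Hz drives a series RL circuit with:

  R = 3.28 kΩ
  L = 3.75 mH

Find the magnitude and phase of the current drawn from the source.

Step 1 — Angular frequency: ω = 2π·f = 2π·170 = 1068 rad/s.
Step 2 — Component impedances:
  R: Z = R = 3280 Ω
  L: Z = jωL = j·1068·0.00375 = 0 + j4.006 Ω
Step 3 — Series combination: Z_total = R + L = 3280 + j4.006 Ω = 3280∠0.1° Ω.
Step 4 — Source phasor: V = 5.47∠-45.0° V = 3.868 - j3.868 V.
Step 5 — Ohm's law: I = V / Z_total = (3.868 - j3.868) / (3280 + j4.006) = 0.001178 - j0.001181 A.
Step 6 — Convert to polar: |I| = 0.001668 A, ∠I = -45.1°.

I = 0.001668∠-45.1° A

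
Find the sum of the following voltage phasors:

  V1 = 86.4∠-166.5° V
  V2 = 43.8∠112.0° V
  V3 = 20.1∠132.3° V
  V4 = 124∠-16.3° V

Step 1 — Convert each phasor to rectangular form:
  V1 = 86.4·(cos(-166.5°) + j·sin(-166.5°)) = -84.01 - j20.17 V
  V2 = 43.8·(cos(112.0°) + j·sin(112.0°)) = -16.41 + j40.61 V
  V3 = 20.1·(cos(132.3°) + j·sin(132.3°)) = -13.53 + j14.87 V
  V4 = 124·(cos(-16.3°) + j·sin(-16.3°)) = 119 - j34.8 V
Step 2 — Sum components: V_total = 5.068 + j0.5049 V.
Step 3 — Convert to polar: |V_total| = 5.093 V, ∠V_total = 5.7°.

V_total = 5.093∠5.7° V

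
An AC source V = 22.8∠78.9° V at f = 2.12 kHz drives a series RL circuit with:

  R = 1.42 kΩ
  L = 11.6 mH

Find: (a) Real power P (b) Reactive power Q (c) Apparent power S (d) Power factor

Step 1 — Angular frequency: ω = 2π·f = 2π·2120 = 1.332e+04 rad/s.
Step 2 — Component impedances:
  R: Z = R = 1420 Ω
  L: Z = jωL = j·1.332e+04·0.0116 = 0 + j154.5 Ω
Step 3 — Series combination: Z_total = R + L = 1420 + j154.5 Ω = 1428∠6.2° Ω.
Step 4 — Source phasor: V = 22.8∠78.9° V = 4.39 + j22.37 V.
Step 5 — Current: I = V / Z = 0.004749 + j0.01524 A = 0.01596∠72.7° A.
Step 6 — Complex power: S = V·I* = 0.3618 + j0.03937 VA.
Step 7 — Real power: P = Re(S) = 0.3618 W.
Step 8 — Reactive power: Q = Im(S) = 0.03937 VAR.
Step 9 — Apparent power: |S| = 0.3639 VA.
Step 10 — Power factor: PF = P/|S| = 0.9941 (lagging).

(a) P = 0.3618 W  (b) Q = 0.03937 VAR  (c) S = 0.3639 VA  (d) PF = 0.9941 (lagging)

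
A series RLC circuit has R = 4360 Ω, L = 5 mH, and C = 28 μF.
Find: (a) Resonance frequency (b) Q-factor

Step 1 — Resonance condition Im(Z)=0 gives ω₀ = 1/√(LC).
Step 2 — ω₀ = 1/√(0.005·2.8e-05) = 2673 rad/s.
Step 3 — f₀ = ω₀/(2π) = 425.4 Hz.
Step 4 — Series Q: Q = ω₀L/R = 2673·0.005/4360 = 0.003065.

(a) f₀ = 425.4 Hz  (b) Q = 0.003065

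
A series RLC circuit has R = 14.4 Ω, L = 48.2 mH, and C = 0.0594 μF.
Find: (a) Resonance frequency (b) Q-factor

Step 1 — Resonance condition Im(Z)=0 gives ω₀ = 1/√(LC).
Step 2 — ω₀ = 1/√(0.0482·5.94e-08) = 1.869e+04 rad/s.
Step 3 — f₀ = ω₀/(2π) = 2974 Hz.
Step 4 — Series Q: Q = ω₀L/R = 1.869e+04·0.0482/14.4 = 62.56.

(a) f₀ = 2974 Hz  (b) Q = 62.56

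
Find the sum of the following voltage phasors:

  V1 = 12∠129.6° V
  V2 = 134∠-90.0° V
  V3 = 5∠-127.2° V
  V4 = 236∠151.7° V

Step 1 — Convert each phasor to rectangular form:
  V1 = 12·(cos(129.6°) + j·sin(129.6°)) = -7.649 + j9.246 V
  V2 = 134·(cos(-90.0°) + j·sin(-90.0°)) = 0 - j134 V
  V3 = 5·(cos(-127.2°) + j·sin(-127.2°)) = -3.023 - j3.983 V
  V4 = 236·(cos(151.7°) + j·sin(151.7°)) = -207.8 + j111.9 V
Step 2 — Sum components: V_total = -218.5 - j16.85 V.
Step 3 — Convert to polar: |V_total| = 219.1 V, ∠V_total = -175.6°.

V_total = 219.1∠-175.6° V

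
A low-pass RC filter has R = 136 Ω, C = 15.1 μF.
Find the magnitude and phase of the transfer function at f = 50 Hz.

Step 1 — Angular frequency: ω = 2π·50 = 314.2 rad/s.
Step 2 — Transfer function: H(jω) = 1/(1 + jωRC).
Step 3 — Denominator: 1 + jωRC = 1 + j·314.2·136·1.51e-05 = 1 + j0.6452.
Step 4 — H = 0.7061 - j0.4555.
Step 5 — Magnitude: |H| = 0.8403 (-1.5 dB); phase: φ = -32.8°.

|H| = 0.8403 (-1.5 dB), φ = -32.8°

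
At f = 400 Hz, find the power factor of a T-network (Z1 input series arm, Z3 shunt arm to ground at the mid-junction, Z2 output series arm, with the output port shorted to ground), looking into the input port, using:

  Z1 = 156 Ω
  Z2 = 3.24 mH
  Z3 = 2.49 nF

Step 1 — Angular frequency: ω = 2π·f = 2π·400 = 2513 rad/s.
Step 2 — Component impedances:
  Z1: Z = R = 156 Ω
  Z2: Z = jωL = j·2513·0.00324 = 0 + j8.143 Ω
  Z3: Z = 1/(jωC) = -j/(ω·C) = 0 - j1.598e+05 Ω
Step 3 — With the output port shorted to ground, the output series arm Z2 runs from the junction to ground; the shunt arm Z3 also runs from the junction to ground. They appear in parallel: Z3 || Z2 = 0 + j8.143 Ω.
Step 4 — Series with input arm Z1: Z_in = Z1 + (Z3 || Z2) = 156 + j8.143 Ω = 156.2∠3.0° Ω.
Step 5 — Power factor: PF = cos(φ) = Re(Z)/|Z| = 156/156.212 = 0.9986.
Step 6 — Type: Im(Z) = 8.143 ⇒ lagging (phase φ = 3.0°).

PF = 0.9986 (lagging, φ = 3.0°)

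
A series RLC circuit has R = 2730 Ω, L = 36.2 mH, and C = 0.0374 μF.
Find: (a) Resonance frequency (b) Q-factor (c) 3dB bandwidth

Step 1 — Resonance: ω₀ = 1/√(LC) = 1/√(0.0362·3.74e-08) = 2.718e+04 rad/s.
Step 2 — f₀ = ω₀/(2π) = 4325 Hz.
Step 3 — Series Q: Q = ω₀L/R = 2.718e+04·0.0362/2730 = 0.3604.
Step 4 — Bandwidth: Δω = ω₀/Q = 7.541e+04 rad/s; BW = Δω/(2π) = 1.2e+04 Hz.

(a) f₀ = 4325 Hz  (b) Q = 0.3604  (c) BW = 1.2e+04 Hz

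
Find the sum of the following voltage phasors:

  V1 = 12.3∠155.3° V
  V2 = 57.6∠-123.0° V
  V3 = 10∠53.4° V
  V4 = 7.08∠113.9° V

Step 1 — Convert each phasor to rectangular form:
  V1 = 12.3·(cos(155.3°) + j·sin(155.3°)) = -11.17 + j5.14 V
  V2 = 57.6·(cos(-123.0°) + j·sin(-123.0°)) = -31.37 - j48.31 V
  V3 = 10·(cos(53.4°) + j·sin(53.4°)) = 5.962 + j8.028 V
  V4 = 7.08·(cos(113.9°) + j·sin(113.9°)) = -2.868 + j6.473 V
Step 2 — Sum components: V_total = -39.45 - j28.67 V.
Step 3 — Convert to polar: |V_total| = 48.77 V, ∠V_total = -144.0°.

V_total = 48.77∠-144.0° V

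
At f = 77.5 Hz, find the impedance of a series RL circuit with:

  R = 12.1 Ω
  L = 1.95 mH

Step 1 — Angular frequency: ω = 2π·f = 2π·77.5 = 486.9 rad/s.
Step 2 — Component impedances:
  R: Z = R = 12.1 Ω
  L: Z = jωL = j·486.9·0.00195 = 0 + j0.9495 Ω
Step 3 — Series combination: Z_total = R + L = 12.1 + j0.9495 Ω = 12.14∠4.5° Ω.

Z = 12.1 + j0.9495 Ω = 12.14∠4.5° Ω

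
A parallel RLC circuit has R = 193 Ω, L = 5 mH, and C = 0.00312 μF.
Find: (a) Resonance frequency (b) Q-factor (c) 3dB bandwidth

Step 1 — Resonance: ω₀ = 1/√(LC) = 1/√(0.005·3.12e-09) = 2.532e+05 rad/s.
Step 2 — f₀ = ω₀/(2π) = 4.03e+04 Hz.
Step 3 — Parallel Q: Q = R/(ω₀L) = 193/(2.532e+05·0.005) = 0.1525.
Step 4 — Bandwidth: Δω = ω₀/Q = 1.661e+06 rad/s; BW = Δω/(2π) = 2.643e+05 Hz.

(a) f₀ = 4.03e+04 Hz  (b) Q = 0.1525  (c) BW = 2.643e+05 Hz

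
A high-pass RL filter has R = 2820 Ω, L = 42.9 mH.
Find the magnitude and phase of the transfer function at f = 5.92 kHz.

Step 1 — Angular frequency: ω = 2π·5920 = 3.72e+04 rad/s.
Step 2 — Transfer function: H(jω) = jωL/(R + jωL).
Step 3 — Numerator jωL = j·1596; denominator R + jωL = 2820 + j1596.
Step 4 — H = 0.2425 + j0.4286.
Step 5 — Magnitude: |H| = 0.4925 (-6.2 dB); phase: φ = 60.5°.

|H| = 0.4925 (-6.2 dB), φ = 60.5°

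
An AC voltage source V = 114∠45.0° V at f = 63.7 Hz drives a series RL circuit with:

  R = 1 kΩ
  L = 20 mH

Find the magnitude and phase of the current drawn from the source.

Step 1 — Angular frequency: ω = 2π·f = 2π·63.7 = 400.2 rad/s.
Step 2 — Component impedances:
  R: Z = R = 1000 Ω
  L: Z = jωL = j·400.2·0.02 = 0 + j8.005 Ω
Step 3 — Series combination: Z_total = R + L = 1000 + j8.005 Ω = 1000∠0.5° Ω.
Step 4 — Source phasor: V = 114∠45.0° V = 80.61 + j80.61 V.
Step 5 — Ohm's law: I = V / Z_total = (80.61 + j80.61) / (1000 + j8.005) = 0.08125 + j0.07996 A.
Step 6 — Convert to polar: |I| = 0.114 A, ∠I = 44.5°.

I = 0.114∠44.5° A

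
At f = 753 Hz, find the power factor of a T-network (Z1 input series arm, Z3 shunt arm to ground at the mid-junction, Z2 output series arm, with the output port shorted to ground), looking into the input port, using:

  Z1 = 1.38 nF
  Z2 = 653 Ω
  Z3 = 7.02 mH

Step 1 — Angular frequency: ω = 2π·f = 2π·753 = 4731 rad/s.
Step 2 — Component impedances:
  Z1: Z = 1/(jωC) = -j/(ω·C) = 0 - j1.532e+05 Ω
  Z2: Z = R = 653 Ω
  Z3: Z = jωL = j·4731·0.00702 = 0 + j33.21 Ω
Step 3 — With the output port shorted to ground, the output series arm Z2 runs from the junction to ground; the shunt arm Z3 also runs from the junction to ground. They appear in parallel: Z3 || Z2 = 1.685 + j33.13 Ω.
Step 4 — Series with input arm Z1: Z_in = Z1 + (Z3 || Z2) = 1.685 - j1.531e+05 Ω = 1.531e+05∠-90.0° Ω.
Step 5 — Power factor: PF = cos(φ) = Re(Z)/|Z| = 1.685/1.5313e+05 = 1.1e-05.
Step 6 — Type: Im(Z) = -1.531e+05 ⇒ leading (phase φ = -90.0°).

PF = 1.1e-05 (leading, φ = -90.0°)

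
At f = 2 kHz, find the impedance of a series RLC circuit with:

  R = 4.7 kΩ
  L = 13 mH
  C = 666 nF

Step 1 — Angular frequency: ω = 2π·f = 2π·2000 = 1.257e+04 rad/s.
Step 2 — Component impedances:
  R: Z = R = 4700 Ω
  L: Z = jωL = j·1.257e+04·0.013 = 0 + j163.4 Ω
  C: Z = 1/(jωC) = -j/(ω·C) = 0 - j119.5 Ω
Step 3 — Series combination: Z_total = R + L + C = 4700 + j43.88 Ω = 4700∠0.5° Ω.

Z = 4700 + j43.88 Ω = 4700∠0.5° Ω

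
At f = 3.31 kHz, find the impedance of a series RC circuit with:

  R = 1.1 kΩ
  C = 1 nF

Step 1 — Angular frequency: ω = 2π·f = 2π·3310 = 2.08e+04 rad/s.
Step 2 — Component impedances:
  R: Z = R = 1100 Ω
  C: Z = 1/(jωC) = -j/(ω·C) = 0 - j4.808e+04 Ω
Step 3 — Series combination: Z_total = R + C = 1100 - j4.808e+04 Ω = 4.81e+04∠-88.7° Ω.

Z = 1100 - j4.808e+04 Ω = 4.81e+04∠-88.7° Ω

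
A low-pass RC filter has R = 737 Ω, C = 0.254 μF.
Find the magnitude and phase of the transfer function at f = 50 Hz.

Step 1 — Angular frequency: ω = 2π·50 = 314.2 rad/s.
Step 2 — Transfer function: H(jω) = 1/(1 + jωRC).
Step 3 — Denominator: 1 + jωRC = 1 + j·314.2·737·2.54e-07 = 1 + j0.05881.
Step 4 — H = 0.9966 - j0.05861.
Step 5 — Magnitude: |H| = 0.9983 (-0.0 dB); phase: φ = -3.4°.

|H| = 0.9983 (-0.0 dB), φ = -3.4°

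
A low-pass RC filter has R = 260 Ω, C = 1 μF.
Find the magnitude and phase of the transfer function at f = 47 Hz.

Step 1 — Angular frequency: ω = 2π·47 = 295.3 rad/s.
Step 2 — Transfer function: H(jω) = 1/(1 + jωRC).
Step 3 — Denominator: 1 + jωRC = 1 + j·295.3·260·1e-06 = 1 + j0.07678.
Step 4 — H = 0.9941 - j0.07633.
Step 5 — Magnitude: |H| = 0.9971 (-0.0 dB); phase: φ = -4.4°.

|H| = 0.9971 (-0.0 dB), φ = -4.4°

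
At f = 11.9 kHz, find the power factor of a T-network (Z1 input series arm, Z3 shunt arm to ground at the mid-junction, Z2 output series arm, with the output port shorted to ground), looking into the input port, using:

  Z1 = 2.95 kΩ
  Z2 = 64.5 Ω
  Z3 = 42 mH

Step 1 — Angular frequency: ω = 2π·f = 2π·1.19e+04 = 7.477e+04 rad/s.
Step 2 — Component impedances:
  Z1: Z = R = 2950 Ω
  Z2: Z = R = 64.5 Ω
  Z3: Z = jωL = j·7.477e+04·0.042 = 0 + j3140 Ω
Step 3 — With the output port shorted to ground, the output series arm Z2 runs from the junction to ground; the shunt arm Z3 also runs from the junction to ground. They appear in parallel: Z3 || Z2 = 64.47 + j1.324 Ω.
Step 4 — Series with input arm Z1: Z_in = Z1 + (Z3 || Z2) = 3014 + j1.324 Ω = 3014∠0.0° Ω.
Step 5 — Power factor: PF = cos(φ) = Re(Z)/|Z| = 3014/3014 = 1.
Step 6 — Type: Im(Z) = 1.324 ⇒ lagging (phase φ = 0.0°).

PF = 1 (lagging, φ = 0.0°)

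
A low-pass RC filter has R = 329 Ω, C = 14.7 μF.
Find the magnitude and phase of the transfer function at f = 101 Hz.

Step 1 — Angular frequency: ω = 2π·101 = 634.6 rad/s.
Step 2 — Transfer function: H(jω) = 1/(1 + jωRC).
Step 3 — Denominator: 1 + jωRC = 1 + j·634.6·329·1.47e-05 = 1 + j3.069.
Step 4 — H = 0.09597 - j0.2946.
Step 5 — Magnitude: |H| = 0.3098 (-10.2 dB); phase: φ = -72.0°.

|H| = 0.3098 (-10.2 dB), φ = -72.0°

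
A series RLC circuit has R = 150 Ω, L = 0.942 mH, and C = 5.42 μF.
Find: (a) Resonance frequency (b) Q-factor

Step 1 — Resonance condition Im(Z)=0 gives ω₀ = 1/√(LC).
Step 2 — ω₀ = 1/√(0.000942·5.42e-06) = 1.4e+04 rad/s.
Step 3 — f₀ = ω₀/(2π) = 2227 Hz.
Step 4 — Series Q: Q = ω₀L/R = 1.4e+04·0.000942/150 = 0.08789.

(a) f₀ = 2227 Hz  (b) Q = 0.08789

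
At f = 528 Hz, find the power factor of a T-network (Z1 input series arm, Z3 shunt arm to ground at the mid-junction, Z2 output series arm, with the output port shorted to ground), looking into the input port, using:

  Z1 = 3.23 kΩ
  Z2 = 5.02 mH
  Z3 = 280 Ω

Step 1 — Angular frequency: ω = 2π·f = 2π·528 = 3318 rad/s.
Step 2 — Component impedances:
  Z1: Z = R = 3230 Ω
  Z2: Z = jωL = j·3318·0.00502 = 0 + j16.65 Ω
  Z3: Z = R = 280 Ω
Step 3 — With the output port shorted to ground, the output series arm Z2 runs from the junction to ground; the shunt arm Z3 also runs from the junction to ground. They appear in parallel: Z3 || Z2 = 0.9871 + j16.6 Ω.
Step 4 — Series with input arm Z1: Z_in = Z1 + (Z3 || Z2) = 3231 + j16.6 Ω = 3231∠0.3° Ω.
Step 5 — Power factor: PF = cos(φ) = Re(Z)/|Z| = 3231/3231 = 1.
Step 6 — Type: Im(Z) = 16.6 ⇒ lagging (phase φ = 0.3°).

PF = 1 (lagging, φ = 0.3°)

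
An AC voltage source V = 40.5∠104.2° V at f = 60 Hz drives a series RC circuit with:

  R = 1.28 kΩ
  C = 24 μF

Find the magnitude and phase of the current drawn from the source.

Step 1 — Angular frequency: ω = 2π·f = 2π·60 = 377 rad/s.
Step 2 — Component impedances:
  R: Z = R = 1280 Ω
  C: Z = 1/(jωC) = -j/(ω·C) = 0 - j110.5 Ω
Step 3 — Series combination: Z_total = R + C = 1280 - j110.5 Ω = 1285∠-4.9° Ω.
Step 4 — Source phasor: V = 40.5∠104.2° V = -9.935 + j39.26 V.
Step 5 — Ohm's law: I = V / Z_total = (-9.935 + j39.26) / (1280 - j110.5) = -0.01033 + j0.02978 A.
Step 6 — Convert to polar: |I| = 0.03152 A, ∠I = 109.1°.

I = 0.03152∠109.1° A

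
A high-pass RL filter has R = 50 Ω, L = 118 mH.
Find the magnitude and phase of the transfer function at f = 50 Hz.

Step 1 — Angular frequency: ω = 2π·50 = 314.2 rad/s.
Step 2 — Transfer function: H(jω) = jωL/(R + jωL).
Step 3 — Numerator jωL = j·37.07; denominator R + jωL = 50 + j37.07.
Step 4 — H = 0.3547 + j0.4784.
Step 5 — Magnitude: |H| = 0.5956 (-4.5 dB); phase: φ = 53.4°.

|H| = 0.5956 (-4.5 dB), φ = 53.4°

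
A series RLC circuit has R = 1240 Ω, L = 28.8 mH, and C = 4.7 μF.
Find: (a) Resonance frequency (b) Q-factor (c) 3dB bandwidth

Step 1 — Resonance: ω₀ = 1/√(LC) = 1/√(0.0288·4.7e-06) = 2718 rad/s.
Step 2 — f₀ = ω₀/(2π) = 432.6 Hz.
Step 3 — Series Q: Q = ω₀L/R = 2718·0.0288/1240 = 0.06313.
Step 4 — Bandwidth: Δω = ω₀/Q = 4.306e+04 rad/s; BW = Δω/(2π) = 6853 Hz.

(a) f₀ = 432.6 Hz  (b) Q = 0.06313  (c) BW = 6853 Hz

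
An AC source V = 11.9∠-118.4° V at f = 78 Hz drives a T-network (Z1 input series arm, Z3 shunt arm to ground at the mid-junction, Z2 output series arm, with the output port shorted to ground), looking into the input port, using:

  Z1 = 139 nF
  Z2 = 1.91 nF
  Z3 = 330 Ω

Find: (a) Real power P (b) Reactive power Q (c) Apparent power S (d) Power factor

Step 1 — Angular frequency: ω = 2π·f = 2π·78 = 490.1 rad/s.
Step 2 — Component impedances:
  Z1: Z = 1/(jωC) = -j/(ω·C) = 0 - j1.468e+04 Ω
  Z2: Z = 1/(jωC) = -j/(ω·C) = 0 - j1.068e+06 Ω
  Z3: Z = R = 330 Ω
Step 3 — With the output port shorted to ground, the output series arm Z2 runs from the junction to ground; the shunt arm Z3 also runs from the junction to ground. They appear in parallel: Z3 || Z2 = 330 - j0.1019 Ω.
Step 4 — Series with input arm Z1: Z_in = Z1 + (Z3 || Z2) = 330 - j1.468e+04 Ω = 1.468e+04∠-88.7° Ω.
Step 5 — Source phasor: V = 11.9∠-118.4° V = -5.66 - j10.47 V.
Step 6 — Current: I = V / Z = 0.0007041 - j0.0004014 A = 0.0008104∠-29.7° A.
Step 7 — Complex power: S = V·I* = 0.0002168 - j0.009642 VA.
Step 8 — Real power: P = Re(S) = 0.0002168 W.
Step 9 — Reactive power: Q = Im(S) = -0.009642 VAR.
Step 10 — Apparent power: |S| = 0.009644 VA.
Step 11 — Power factor: PF = P/|S| = 0.02247 (leading).

(a) P = 0.0002168 W  (b) Q = -0.009642 VAR  (c) S = 0.009644 VA  (d) PF = 0.02247 (leading)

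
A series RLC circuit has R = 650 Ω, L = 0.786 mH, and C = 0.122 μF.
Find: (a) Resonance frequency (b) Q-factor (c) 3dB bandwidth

Step 1 — Resonance condition Im(Z)=0 gives ω₀ = 1/√(LC).
Step 2 — ω₀ = 1/√(0.000786·1.22e-07) = 1.021e+05 rad/s.
Step 3 — f₀ = ω₀/(2π) = 1.625e+04 Hz.
Step 4 — Series Q: Q = ω₀L/R = 1.021e+05·0.000786/650 = 0.1235.
Step 5 — 3dB bandwidth: Δω = ω₀/Q = 8.27e+05 rad/s; BW = Δω/(2π) = 1.316e+05 Hz.

(a) f₀ = 1.625e+04 Hz  (b) Q = 0.1235  (c) BW = 1.316e+05 Hz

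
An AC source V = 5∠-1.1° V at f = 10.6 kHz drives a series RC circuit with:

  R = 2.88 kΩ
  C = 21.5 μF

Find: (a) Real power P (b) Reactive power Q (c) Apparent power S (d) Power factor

Step 1 — Angular frequency: ω = 2π·f = 2π·1.06e+04 = 6.66e+04 rad/s.
Step 2 — Component impedances:
  R: Z = R = 2880 Ω
  C: Z = 1/(jωC) = -j/(ω·C) = 0 - j0.6984 Ω
Step 3 — Series combination: Z_total = R + C = 2880 - j0.6984 Ω = 2880∠-0.0° Ω.
Step 4 — Source phasor: V = 5∠-1.1° V = 4.999 - j0.09599 V.
Step 5 — Current: I = V / Z = 0.001736 - j3.291e-05 A = 0.001736∠-1.1° A.
Step 6 — Complex power: S = V·I* = 0.008681 - j2.105e-06 VA.
Step 7 — Real power: P = Re(S) = 0.008681 W.
Step 8 — Reactive power: Q = Im(S) = -2.105e-06 VAR.
Step 9 — Apparent power: |S| = 0.008681 VA.
Step 10 — Power factor: PF = P/|S| = 1 (leading).

(a) P = 0.008681 W  (b) Q = -2.105e-06 VAR  (c) S = 0.008681 VA  (d) PF = 1 (leading)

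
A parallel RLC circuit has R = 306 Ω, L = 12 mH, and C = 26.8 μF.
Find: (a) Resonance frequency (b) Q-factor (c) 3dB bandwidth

Step 1 — Resonance: ω₀ = 1/√(LC) = 1/√(0.012·2.68e-05) = 1763 rad/s.
Step 2 — f₀ = ω₀/(2π) = 280.6 Hz.
Step 3 — Parallel Q: Q = R/(ω₀L) = 306/(1763·0.012) = 14.46.
Step 4 — Bandwidth: Δω = ω₀/Q = 121.9 rad/s; BW = Δω/(2π) = 19.41 Hz.

(a) f₀ = 280.6 Hz  (b) Q = 14.46  (c) BW = 19.41 Hz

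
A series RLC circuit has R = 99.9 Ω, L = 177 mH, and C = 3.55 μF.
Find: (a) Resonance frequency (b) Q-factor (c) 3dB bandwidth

Step 1 — Resonance condition Im(Z)=0 gives ω₀ = 1/√(LC).
Step 2 — ω₀ = 1/√(0.177·3.55e-06) = 1262 rad/s.
Step 3 — f₀ = ω₀/(2π) = 200.8 Hz.
Step 4 — Series Q: Q = ω₀L/R = 1262·0.177/99.9 = 2.235.
Step 5 — 3dB bandwidth: Δω = ω₀/Q = 564.4 rad/s; BW = Δω/(2π) = 89.83 Hz.

(a) f₀ = 200.8 Hz  (b) Q = 2.235  (c) BW = 89.83 Hz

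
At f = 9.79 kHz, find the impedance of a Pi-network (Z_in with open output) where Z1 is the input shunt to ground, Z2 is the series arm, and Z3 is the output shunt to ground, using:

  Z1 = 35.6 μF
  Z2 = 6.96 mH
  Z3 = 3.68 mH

Step 1 — Angular frequency: ω = 2π·f = 2π·9790 = 6.151e+04 rad/s.
Step 2 — Component impedances:
  Z1: Z = 1/(jωC) = -j/(ω·C) = 0 - j0.4567 Ω
  Z2: Z = jωL = j·6.151e+04·0.00696 = 0 + j428.1 Ω
  Z3: Z = jωL = j·6.151e+04·0.00368 = 0 + j226.4 Ω
Step 3 — With open output, the series arm Z2 and the output shunt Z3 appear in series to ground: Z2 + Z3 = 0 + j654.5 Ω.
Step 4 — Parallel with input shunt Z1: Z_in = Z1 || (Z2 + Z3) = 0 - j0.457 Ω = 0.457∠-90.0° Ω.

Z = 0 - j0.457 Ω = 0.457∠-90.0° Ω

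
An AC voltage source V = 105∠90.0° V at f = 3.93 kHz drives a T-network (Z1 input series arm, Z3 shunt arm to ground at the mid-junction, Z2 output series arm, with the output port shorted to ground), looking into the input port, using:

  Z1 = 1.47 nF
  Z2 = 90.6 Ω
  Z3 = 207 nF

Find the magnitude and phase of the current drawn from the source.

Step 1 — Angular frequency: ω = 2π·f = 2π·3930 = 2.469e+04 rad/s.
Step 2 — Component impedances:
  Z1: Z = 1/(jωC) = -j/(ω·C) = 0 - j2.755e+04 Ω
  Z2: Z = R = 90.6 Ω
  Z3: Z = 1/(jωC) = -j/(ω·C) = 0 - j195.6 Ω
Step 3 — With the output port shorted to ground, the output series arm Z2 runs from the junction to ground; the shunt arm Z3 also runs from the junction to ground. They appear in parallel: Z3 || Z2 = 74.6 - j34.55 Ω.
Step 4 — Series with input arm Z1: Z_in = Z1 + (Z3 || Z2) = 74.6 - j2.758e+04 Ω = 2.758e+04∠-89.8° Ω.
Step 5 — Source phasor: V = 105∠90.0° V = 0 + j105 V.
Step 6 — Ohm's law: I = V / Z_total = (0 + j105) / (74.6 - j2.758e+04) = -0.003807 + j1.029e-05 A.
Step 7 — Convert to polar: |I| = 0.003807 A, ∠I = 179.8°.

I = 0.003807∠179.8° A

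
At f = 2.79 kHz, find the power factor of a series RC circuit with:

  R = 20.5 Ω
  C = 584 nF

Step 1 — Angular frequency: ω = 2π·f = 2π·2790 = 1.753e+04 rad/s.
Step 2 — Component impedances:
  R: Z = R = 20.5 Ω
  C: Z = 1/(jωC) = -j/(ω·C) = 0 - j97.68 Ω
Step 3 — Series combination: Z_total = R + C = 20.5 - j97.68 Ω = 99.81∠-78.1° Ω.
Step 4 — Power factor: PF = cos(φ) = Re(Z)/|Z| = 20.5/99.81 = 0.2054.
Step 5 — Type: Im(Z) = -97.68 ⇒ leading (phase φ = -78.1°).

PF = 0.2054 (leading, φ = -78.1°)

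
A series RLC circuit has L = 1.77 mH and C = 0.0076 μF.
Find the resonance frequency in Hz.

Step 1 — Resonance condition Im(Z)=0 gives ω₀ = 1/√(LC).
Step 2 — ω₀ = 1/√(0.00177·7.6e-09) = 2.727e+05 rad/s.
Step 3 — f₀ = ω₀/(2π) = 4.339e+04 Hz.

f₀ = 4.339e+04 Hz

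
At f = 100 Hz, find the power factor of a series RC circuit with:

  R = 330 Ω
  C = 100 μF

Step 1 — Angular frequency: ω = 2π·f = 2π·100 = 628.3 rad/s.
Step 2 — Component impedances:
  R: Z = R = 330 Ω
  C: Z = 1/(jωC) = -j/(ω·C) = 0 - j15.92 Ω
Step 3 — Series combination: Z_total = R + C = 330 - j15.92 Ω = 330.4∠-2.8° Ω.
Step 4 — Power factor: PF = cos(φ) = Re(Z)/|Z| = 330/330.4 = 0.9988.
Step 5 — Type: Im(Z) = -15.92 ⇒ leading (phase φ = -2.8°).

PF = 0.9988 (leading, φ = -2.8°)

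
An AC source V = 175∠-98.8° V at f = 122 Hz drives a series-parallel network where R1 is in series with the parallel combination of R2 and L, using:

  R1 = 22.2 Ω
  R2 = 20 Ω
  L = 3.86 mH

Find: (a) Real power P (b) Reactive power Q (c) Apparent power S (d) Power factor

Step 1 — Angular frequency: ω = 2π·f = 2π·122 = 766.5 rad/s.
Step 2 — Component impedances:
  R1: Z = R = 22.2 Ω
  R2: Z = R = 20 Ω
  L: Z = jωL = j·766.5·0.00386 = 0 + j2.959 Ω
Step 3 — Parallel branch: R2 || L = 1/(1/R2 + 1/L) = 0.4284 + j2.896 Ω.
Step 4 — Series with R1: Z_total = R1 + (R2 || L) = 22.63 + j2.896 Ω = 22.81∠7.3° Ω.
Step 5 — Source phasor: V = 175∠-98.8° V = -26.77 - j172.9 V.
Step 6 — Current: I = V / Z = -2.126 - j7.371 A = 7.671∠-106.1° A.
Step 7 — Complex power: S = V·I* = 1332 + j170.4 VA.
Step 8 — Real power: P = Re(S) = 1332 W.
Step 9 — Reactive power: Q = Im(S) = 170.4 VAR.
Step 10 — Apparent power: |S| = 1342 VA.
Step 11 — Power factor: PF = P/|S| = 0.9919 (lagging).

(a) P = 1332 W  (b) Q = 170.4 VAR  (c) S = 1342 VA  (d) PF = 0.9919 (lagging)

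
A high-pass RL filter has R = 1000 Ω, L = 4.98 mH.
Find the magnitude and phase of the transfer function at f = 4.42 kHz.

Step 1 — Angular frequency: ω = 2π·4420 = 2.777e+04 rad/s.
Step 2 — Transfer function: H(jω) = jωL/(R + jωL).
Step 3 — Numerator jωL = j·138.3; denominator R + jωL = 1000 + j138.3.
Step 4 — H = 0.01877 + j0.1357.
Step 5 — Magnitude: |H| = 0.137 (-17.3 dB); phase: φ = 82.1°.

|H| = 0.137 (-17.3 dB), φ = 82.1°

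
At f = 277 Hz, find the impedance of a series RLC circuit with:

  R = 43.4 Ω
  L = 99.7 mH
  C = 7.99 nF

Step 1 — Angular frequency: ω = 2π·f = 2π·277 = 1740 rad/s.
Step 2 — Component impedances:
  R: Z = R = 43.4 Ω
  L: Z = jωL = j·1740·0.0997 = 0 + j173.5 Ω
  C: Z = 1/(jωC) = -j/(ω·C) = 0 - j7.191e+04 Ω
Step 3 — Series combination: Z_total = R + L + C = 43.4 - j7.174e+04 Ω = 7.174e+04∠-90.0° Ω.

Z = 43.4 - j7.174e+04 Ω = 7.174e+04∠-90.0° Ω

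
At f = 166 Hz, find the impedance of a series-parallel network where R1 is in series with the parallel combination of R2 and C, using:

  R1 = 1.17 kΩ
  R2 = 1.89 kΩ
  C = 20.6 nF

Step 1 — Angular frequency: ω = 2π·f = 2π·166 = 1043 rad/s.
Step 2 — Component impedances:
  R1: Z = R = 1170 Ω
  R2: Z = R = 1890 Ω
  C: Z = 1/(jωC) = -j/(ω·C) = 0 - j4.654e+04 Ω
Step 3 — Parallel branch: R2 || C = 1/(1/R2 + 1/C) = 1887 - j76.62 Ω.
Step 4 — Series with R1: Z_total = R1 + (R2 || C) = 3057 - j76.62 Ω = 3058∠-1.4° Ω.

Z = 3057 - j76.62 Ω = 3058∠-1.4° Ω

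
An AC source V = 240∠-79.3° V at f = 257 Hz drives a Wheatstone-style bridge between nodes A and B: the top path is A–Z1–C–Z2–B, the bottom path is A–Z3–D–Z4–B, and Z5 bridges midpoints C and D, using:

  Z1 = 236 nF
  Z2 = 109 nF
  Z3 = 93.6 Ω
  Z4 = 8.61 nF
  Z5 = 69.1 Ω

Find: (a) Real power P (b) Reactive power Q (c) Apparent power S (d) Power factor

Step 1 — Angular frequency: ω = 2π·f = 2π·257 = 1615 rad/s.
Step 2 — Component impedances:
  Z1: Z = 1/(jωC) = -j/(ω·C) = 0 - j2624 Ω
  Z2: Z = 1/(jωC) = -j/(ω·C) = 0 - j5681 Ω
  Z3: Z = R = 93.6 Ω
  Z4: Z = 1/(jωC) = -j/(ω·C) = 0 - j7.193e+04 Ω
  Z5: Z = R = 69.1 Ω
Step 3 — Bridge requires nodal analysis (the Z5 bridge couples midpoints C and D, so the two paths cannot be reduced to a simple series/parallel combination). Setting node B to ground and injecting 1 A at node A, the 3-node admittance system at A, C, D solves to V_A = Z_AB = 152.4 - j5275 Ω = 5277∠-88.3° Ω.
Step 4 — Source phasor: V = 240∠-79.3° V = 44.56 - j235.8 V.
Step 5 — Current: I = V / Z = 0.04491 + j0.00715 A = 0.04548∠9.0° A.
Step 6 — Complex power: S = V·I* = 0.3151 - j10.91 VA.
Step 7 — Real power: P = Re(S) = 0.3151 W.
Step 8 — Reactive power: Q = Im(S) = -10.91 VAR.
Step 9 — Apparent power: |S| = 10.91 VA.
Step 10 — Power factor: PF = P/|S| = 0.02887 (leading).

(a) P = 0.3151 W  (b) Q = -10.91 VAR  (c) S = 10.91 VA  (d) PF = 0.02887 (leading)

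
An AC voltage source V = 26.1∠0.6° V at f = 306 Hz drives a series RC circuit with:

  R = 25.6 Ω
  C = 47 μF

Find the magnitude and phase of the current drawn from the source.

Step 1 — Angular frequency: ω = 2π·f = 2π·306 = 1923 rad/s.
Step 2 — Component impedances:
  R: Z = R = 25.6 Ω
  C: Z = 1/(jωC) = -j/(ω·C) = 0 - j11.07 Ω
Step 3 — Series combination: Z_total = R + C = 25.6 - j11.07 Ω = 27.89∠-23.4° Ω.
Step 4 — Source phasor: V = 26.1∠0.6° V = 26.1 + j0.2733 V.
Step 5 — Ohm's law: I = V / Z_total = (26.1 + j0.2733) / (25.6 - j11.07) = 0.8551 + j0.3803 A.
Step 6 — Convert to polar: |I| = 0.9358 A, ∠I = 24.0°.

I = 0.9358∠24.0° A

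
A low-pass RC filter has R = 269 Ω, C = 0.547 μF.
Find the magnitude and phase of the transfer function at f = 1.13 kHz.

Step 1 — Angular frequency: ω = 2π·1130 = 7100 rad/s.
Step 2 — Transfer function: H(jω) = 1/(1 + jωRC).
Step 3 — Denominator: 1 + jωRC = 1 + j·7100·269·5.47e-07 = 1 + j1.045.
Step 4 — H = 0.4781 - j0.4995.
Step 5 — Magnitude: |H| = 0.6915 (-3.2 dB); phase: φ = -46.3°.

|H| = 0.6915 (-3.2 dB), φ = -46.3°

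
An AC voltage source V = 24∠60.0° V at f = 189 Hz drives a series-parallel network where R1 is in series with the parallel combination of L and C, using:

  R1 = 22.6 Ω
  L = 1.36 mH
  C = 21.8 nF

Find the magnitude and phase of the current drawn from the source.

Step 1 — Angular frequency: ω = 2π·f = 2π·189 = 1188 rad/s.
Step 2 — Component impedances:
  R1: Z = R = 22.6 Ω
  L: Z = jωL = j·1188·0.00136 = 0 + j1.615 Ω
  C: Z = 1/(jωC) = -j/(ω·C) = 0 - j3.863e+04 Ω
Step 3 — Parallel branch: L || C = 1/(1/L + 1/C) = 0 + j1.615 Ω.
Step 4 — Series with R1: Z_total = R1 + (L || C) = 22.6 + j1.615 Ω = 22.66∠4.1° Ω.
Step 5 — Source phasor: V = 24∠60.0° V = 12 + j20.78 V.
Step 6 — Ohm's law: I = V / Z_total = (12 + j20.78) / (22.6 + j1.615) = 0.5937 + j0.8772 A.
Step 7 — Convert to polar: |I| = 1.059 A, ∠I = 55.9°.

I = 1.059∠55.9° A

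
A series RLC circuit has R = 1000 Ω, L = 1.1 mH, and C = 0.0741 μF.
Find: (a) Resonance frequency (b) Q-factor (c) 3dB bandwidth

Step 1 — Resonance: ω₀ = 1/√(LC) = 1/√(0.0011·7.41e-08) = 1.108e+05 rad/s.
Step 2 — f₀ = ω₀/(2π) = 1.763e+04 Hz.
Step 3 — Series Q: Q = ω₀L/R = 1.108e+05·0.0011/1000 = 0.1218.
Step 4 — Bandwidth: Δω = ω₀/Q = 9.091e+05 rad/s; BW = Δω/(2π) = 1.447e+05 Hz.

(a) f₀ = 1.763e+04 Hz  (b) Q = 0.1218  (c) BW = 1.447e+05 Hz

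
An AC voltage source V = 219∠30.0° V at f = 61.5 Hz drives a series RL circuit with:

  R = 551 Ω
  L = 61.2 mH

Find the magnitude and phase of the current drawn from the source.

Step 1 — Angular frequency: ω = 2π·f = 2π·61.5 = 386.4 rad/s.
Step 2 — Component impedances:
  R: Z = R = 551 Ω
  L: Z = jωL = j·386.4·0.0612 = 0 + j23.65 Ω
Step 3 — Series combination: Z_total = R + L = 551 + j23.65 Ω = 551.5∠2.5° Ω.
Step 4 — Source phasor: V = 219∠30.0° V = 189.7 + j109.5 V.
Step 5 — Ohm's law: I = V / Z_total = (189.7 + j109.5) / (551 + j23.65) = 0.3521 + j0.1836 A.
Step 6 — Convert to polar: |I| = 0.3971 A, ∠I = 27.5°.

I = 0.3971∠27.5° A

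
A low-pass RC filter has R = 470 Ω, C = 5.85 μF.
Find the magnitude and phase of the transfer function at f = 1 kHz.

Step 1 — Angular frequency: ω = 2π·1000 = 6283 rad/s.
Step 2 — Transfer function: H(jω) = 1/(1 + jωRC).
Step 3 — Denominator: 1 + jωRC = 1 + j·6283·470·5.85e-06 = 1 + j17.28.
Step 4 — H = 0.003339 - j0.05769.
Step 5 — Magnitude: |H| = 0.05779 (-24.8 dB); phase: φ = -86.7°.

|H| = 0.05779 (-24.8 dB), φ = -86.7°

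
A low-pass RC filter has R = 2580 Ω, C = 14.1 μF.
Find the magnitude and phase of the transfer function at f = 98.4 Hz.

Step 1 — Angular frequency: ω = 2π·98.4 = 618.3 rad/s.
Step 2 — Transfer function: H(jω) = 1/(1 + jωRC).
Step 3 — Denominator: 1 + jωRC = 1 + j·618.3·2580·1.41e-05 = 1 + j22.49.
Step 4 — H = 0.001973 - j0.04437.
Step 5 — Magnitude: |H| = 0.04442 (-27.0 dB); phase: φ = -87.5°.

|H| = 0.04442 (-27.0 dB), φ = -87.5°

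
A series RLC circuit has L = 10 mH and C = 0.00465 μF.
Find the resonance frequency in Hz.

Step 1 — Resonance condition Im(Z)=0 gives ω₀ = 1/√(LC).
Step 2 — ω₀ = 1/√(0.01·4.65e-09) = 1.466e+05 rad/s.
Step 3 — f₀ = ω₀/(2π) = 2.334e+04 Hz.

f₀ = 2.334e+04 Hz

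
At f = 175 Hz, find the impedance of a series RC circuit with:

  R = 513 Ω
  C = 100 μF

Step 1 — Angular frequency: ω = 2π·f = 2π·175 = 1100 rad/s.
Step 2 — Component impedances:
  R: Z = R = 513 Ω
  C: Z = 1/(jωC) = -j/(ω·C) = 0 - j9.095 Ω
Step 3 — Series combination: Z_total = R + C = 513 - j9.095 Ω = 513.1∠-1.0° Ω.

Z = 513 - j9.095 Ω = 513.1∠-1.0° Ω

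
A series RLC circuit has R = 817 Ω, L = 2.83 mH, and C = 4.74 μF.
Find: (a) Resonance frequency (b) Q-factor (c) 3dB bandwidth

Step 1 — Resonance condition Im(Z)=0 gives ω₀ = 1/√(LC).
Step 2 — ω₀ = 1/√(0.00283·4.74e-06) = 8634 rad/s.
Step 3 — f₀ = ω₀/(2π) = 1374 Hz.
Step 4 — Series Q: Q = ω₀L/R = 8634·0.00283/817 = 0.02991.
Step 5 — 3dB bandwidth: Δω = ω₀/Q = 2.887e+05 rad/s; BW = Δω/(2π) = 4.595e+04 Hz.

(a) f₀ = 1374 Hz  (b) Q = 0.02991  (c) BW = 4.595e+04 Hz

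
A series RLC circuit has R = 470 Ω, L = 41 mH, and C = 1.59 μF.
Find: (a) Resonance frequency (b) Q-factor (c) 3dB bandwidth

Step 1 — Resonance: ω₀ = 1/√(LC) = 1/√(0.041·1.59e-06) = 3917 rad/s.
Step 2 — f₀ = ω₀/(2π) = 623.3 Hz.
Step 3 — Series Q: Q = ω₀L/R = 3917·0.041/470 = 0.3417.
Step 4 — Bandwidth: Δω = ω₀/Q = 1.146e+04 rad/s; BW = Δω/(2π) = 1824 Hz.

(a) f₀ = 623.3 Hz  (b) Q = 0.3417  (c) BW = 1824 Hz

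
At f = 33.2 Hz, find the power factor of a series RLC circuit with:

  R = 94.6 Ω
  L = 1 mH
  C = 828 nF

Step 1 — Angular frequency: ω = 2π·f = 2π·33.2 = 208.6 rad/s.
Step 2 — Component impedances:
  R: Z = R = 94.6 Ω
  L: Z = jωL = j·208.6·0.001 = 0 + j0.2086 Ω
  C: Z = 1/(jωC) = -j/(ω·C) = 0 - j5790 Ω
Step 3 — Series combination: Z_total = R + L + C = 94.6 - j5789 Ω = 5790∠-89.1° Ω.
Step 4 — Power factor: PF = cos(φ) = Re(Z)/|Z| = 94.6/5790 = 0.01634.
Step 5 — Type: Im(Z) = -5789 ⇒ leading (phase φ = -89.1°).

PF = 0.01634 (leading, φ = -89.1°)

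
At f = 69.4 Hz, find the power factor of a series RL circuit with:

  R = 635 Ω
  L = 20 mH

Step 1 — Angular frequency: ω = 2π·f = 2π·69.4 = 436.1 rad/s.
Step 2 — Component impedances:
  R: Z = R = 635 Ω
  L: Z = jωL = j·436.1·0.02 = 0 + j8.721 Ω
Step 3 — Series combination: Z_total = R + L = 635 + j8.721 Ω = 635.1∠0.8° Ω.
Step 4 — Power factor: PF = cos(φ) = Re(Z)/|Z| = 635/635.06 = 0.9999.
Step 5 — Type: Im(Z) = 8.721 ⇒ lagging (phase φ = 0.8°).

PF = 0.9999 (lagging, φ = 0.8°)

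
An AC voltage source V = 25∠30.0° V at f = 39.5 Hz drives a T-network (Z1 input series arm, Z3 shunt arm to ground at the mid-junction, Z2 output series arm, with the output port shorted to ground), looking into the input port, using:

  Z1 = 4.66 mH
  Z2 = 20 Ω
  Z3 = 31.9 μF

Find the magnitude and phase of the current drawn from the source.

Step 1 — Angular frequency: ω = 2π·f = 2π·39.5 = 248.2 rad/s.
Step 2 — Component impedances:
  Z1: Z = jωL = j·248.2·0.00466 = 0 + j1.157 Ω
  Z2: Z = R = 20 Ω
  Z3: Z = 1/(jωC) = -j/(ω·C) = 0 - j126.3 Ω
Step 3 — With the output port shorted to ground, the output series arm Z2 runs from the junction to ground; the shunt arm Z3 also runs from the junction to ground. They appear in parallel: Z3 || Z2 = 19.51 - j3.089 Ω.
Step 4 — Series with input arm Z1: Z_in = Z1 + (Z3 || Z2) = 19.51 - j1.933 Ω = 19.61∠-5.7° Ω.
Step 5 — Source phasor: V = 25∠30.0° V = 21.65 + j12.5 V.
Step 6 — Ohm's law: I = V / Z_total = (21.65 + j12.5) / (19.51 - j1.933) = 1.036 + j0.7433 A.
Step 7 — Convert to polar: |I| = 1.275 A, ∠I = 35.7°.

I = 1.275∠35.7° A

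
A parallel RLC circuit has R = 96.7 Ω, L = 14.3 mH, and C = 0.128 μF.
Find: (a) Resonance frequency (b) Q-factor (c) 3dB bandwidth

Step 1 — Resonance: ω₀ = 1/√(LC) = 1/√(0.0143·1.28e-07) = 2.337e+04 rad/s.
Step 2 — f₀ = ω₀/(2π) = 3720 Hz.
Step 3 — Parallel Q: Q = R/(ω₀L) = 96.7/(2.337e+04·0.0143) = 0.2893.
Step 4 — Bandwidth: Δω = ω₀/Q = 8.079e+04 rad/s; BW = Δω/(2π) = 1.286e+04 Hz.

(a) f₀ = 3720 Hz  (b) Q = 0.2893  (c) BW = 1.286e+04 Hz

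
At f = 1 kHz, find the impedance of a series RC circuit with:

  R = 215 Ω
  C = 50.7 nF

Step 1 — Angular frequency: ω = 2π·f = 2π·1000 = 6283 rad/s.
Step 2 — Component impedances:
  R: Z = R = 215 Ω
  C: Z = 1/(jωC) = -j/(ω·C) = 0 - j3139 Ω
Step 3 — Series combination: Z_total = R + C = 215 - j3139 Ω = 3147∠-86.1° Ω.

Z = 215 - j3139 Ω = 3147∠-86.1° Ω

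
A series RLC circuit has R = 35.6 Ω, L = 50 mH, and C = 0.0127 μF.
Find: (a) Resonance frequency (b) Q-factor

Step 1 — Resonance condition Im(Z)=0 gives ω₀ = 1/√(LC).
Step 2 — ω₀ = 1/√(0.05·1.27e-08) = 3.968e+04 rad/s.
Step 3 — f₀ = ω₀/(2π) = 6316 Hz.
Step 4 — Series Q: Q = ω₀L/R = 3.968e+04·0.05/35.6 = 55.74.

(a) f₀ = 6316 Hz  (b) Q = 55.74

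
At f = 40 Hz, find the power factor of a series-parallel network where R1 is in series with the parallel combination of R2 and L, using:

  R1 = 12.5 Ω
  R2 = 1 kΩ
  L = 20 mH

Step 1 — Angular frequency: ω = 2π·f = 2π·40 = 251.3 rad/s.
Step 2 — Component impedances:
  R1: Z = R = 12.5 Ω
  R2: Z = R = 1000 Ω
  L: Z = jωL = j·251.3·0.02 = 0 + j5.027 Ω
Step 3 — Parallel branch: R2 || L = 1/(1/R2 + 1/L) = 0.02527 + j5.026 Ω.
Step 4 — Series with R1: Z_total = R1 + (R2 || L) = 12.53 + j5.026 Ω = 13.5∠21.9° Ω.
Step 5 — Power factor: PF = cos(φ) = Re(Z)/|Z| = 12.53/13.5 = 0.9281.
Step 6 — Type: Im(Z) = 5.026 ⇒ lagging (phase φ = 21.9°).

PF = 0.9281 (lagging, φ = 21.9°)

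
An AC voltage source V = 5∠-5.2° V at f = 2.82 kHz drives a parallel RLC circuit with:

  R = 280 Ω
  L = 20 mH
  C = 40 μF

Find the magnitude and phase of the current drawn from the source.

Step 1 — Angular frequency: ω = 2π·f = 2π·2820 = 1.772e+04 rad/s.
Step 2 — Component impedances:
  R: Z = R = 280 Ω
  L: Z = jωL = j·1.772e+04·0.02 = 0 + j354.4 Ω
  C: Z = 1/(jωC) = -j/(ω·C) = 0 - j1.411 Ω
Step 3 — Parallel combination: 1/Z_total = 1/R + 1/L + 1/C; Z_total = 0.007167 - j1.417 Ω = 1.417∠-89.7° Ω.
Step 4 — Source phasor: V = 5∠-5.2° V = 4.979 - j0.4532 V.
Step 5 — Ohm's law: I = V / Z_total = (4.979 - j0.4532) / (0.007167 - j1.417) = 0.3377 + j3.513 A.
Step 6 — Convert to polar: |I| = 3.53 A, ∠I = 84.5°.

I = 3.53∠84.5° A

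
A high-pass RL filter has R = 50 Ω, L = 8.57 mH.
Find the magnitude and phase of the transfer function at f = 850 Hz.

Step 1 — Angular frequency: ω = 2π·850 = 5341 rad/s.
Step 2 — Transfer function: H(jω) = jωL/(R + jωL).
Step 3 — Numerator jωL = j·45.77; denominator R + jωL = 50 + j45.77.
Step 4 — H = 0.4559 + j0.4981.
Step 5 — Magnitude: |H| = 0.6752 (-3.4 dB); phase: φ = 47.5°.

|H| = 0.6752 (-3.4 dB), φ = 47.5°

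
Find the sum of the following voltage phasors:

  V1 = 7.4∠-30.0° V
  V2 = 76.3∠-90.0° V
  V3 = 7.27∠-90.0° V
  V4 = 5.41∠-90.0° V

Step 1 — Convert each phasor to rectangular form:
  V1 = 7.4·(cos(-30.0°) + j·sin(-30.0°)) = 6.409 - j3.7 V
  V2 = 76.3·(cos(-90.0°) + j·sin(-90.0°)) = 0 - j76.3 V
  V3 = 7.27·(cos(-90.0°) + j·sin(-90.0°)) = 0 - j7.27 V
  V4 = 5.41·(cos(-90.0°) + j·sin(-90.0°)) = 0 - j5.41 V
Step 2 — Sum components: V_total = 6.409 - j92.68 V.
Step 3 — Convert to polar: |V_total| = 92.9 V, ∠V_total = -86.0°.

V_total = 92.9∠-86.0° V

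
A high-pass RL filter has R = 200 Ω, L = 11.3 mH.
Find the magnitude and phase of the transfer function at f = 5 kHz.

Step 1 — Angular frequency: ω = 2π·5000 = 3.142e+04 rad/s.
Step 2 — Transfer function: H(jω) = jωL/(R + jωL).
Step 3 — Numerator jωL = j·355; denominator R + jωL = 200 + j355.
Step 4 — H = 0.7591 + j0.4276.
Step 5 — Magnitude: |H| = 0.8712 (-1.2 dB); phase: φ = 29.4°.

|H| = 0.8712 (-1.2 dB), φ = 29.4°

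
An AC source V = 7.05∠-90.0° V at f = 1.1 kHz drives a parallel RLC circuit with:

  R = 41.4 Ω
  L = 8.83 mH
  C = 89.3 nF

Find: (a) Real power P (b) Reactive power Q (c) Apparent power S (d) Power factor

Step 1 — Angular frequency: ω = 2π·f = 2π·1100 = 6912 rad/s.
Step 2 — Component impedances:
  R: Z = R = 41.4 Ω
  L: Z = jωL = j·6912·0.00883 = 0 + j61.03 Ω
  C: Z = 1/(jωC) = -j/(ω·C) = 0 - j1620 Ω
Step 3 — Parallel combination: 1/Z_total = 1/R + 1/L + 1/C; Z_total = 29.03 + j18.95 Ω = 34.67∠33.1° Ω.
Step 4 — Source phasor: V = 7.05∠-90.0° V = 0 - j7.05 V.
Step 5 — Current: I = V / Z = -0.1112 - j0.1703 A = 0.2034∠-123.1° A.
Step 6 — Complex power: S = V·I* = 1.201 + j0.7837 VA.
Step 7 — Real power: P = Re(S) = 1.201 W.
Step 8 — Reactive power: Q = Im(S) = 0.7837 VAR.
Step 9 — Apparent power: |S| = 1.434 VA.
Step 10 — Power factor: PF = P/|S| = 0.8374 (lagging).

(a) P = 1.201 W  (b) Q = 0.7837 VAR  (c) S = 1.434 VA  (d) PF = 0.8374 (lagging)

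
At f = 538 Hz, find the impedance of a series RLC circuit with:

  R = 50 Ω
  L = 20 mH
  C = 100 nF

Step 1 — Angular frequency: ω = 2π·f = 2π·538 = 3380 rad/s.
Step 2 — Component impedances:
  R: Z = R = 50 Ω
  L: Z = jωL = j·3380·0.02 = 0 + j67.61 Ω
  C: Z = 1/(jωC) = -j/(ω·C) = 0 - j2958 Ω
Step 3 — Series combination: Z_total = R + L + C = 50 - j2891 Ω = 2891∠-89.0° Ω.

Z = 50 - j2891 Ω = 2891∠-89.0° Ω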